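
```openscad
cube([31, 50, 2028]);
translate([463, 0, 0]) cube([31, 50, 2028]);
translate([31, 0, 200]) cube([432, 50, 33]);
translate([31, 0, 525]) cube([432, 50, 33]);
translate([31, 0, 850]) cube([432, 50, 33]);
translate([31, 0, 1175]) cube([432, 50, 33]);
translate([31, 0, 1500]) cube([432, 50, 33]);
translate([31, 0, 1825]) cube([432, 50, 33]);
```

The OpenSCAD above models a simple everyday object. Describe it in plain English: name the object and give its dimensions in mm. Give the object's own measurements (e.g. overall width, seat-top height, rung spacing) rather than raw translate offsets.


A straight ladder. Two 31×50 mm vertical rails, 2028 mm tall, stand 494 mm apart (outside-to-outside) with their front faces coplanar on the −y side. 6 rungs, each 50 mm deep and 33 mm tall, span between the inner faces of the rails, front faces flush with the rails. The lowest rung's underside is at z = 200 mm and rungs are spaced 325 mm apart (underside to underside).


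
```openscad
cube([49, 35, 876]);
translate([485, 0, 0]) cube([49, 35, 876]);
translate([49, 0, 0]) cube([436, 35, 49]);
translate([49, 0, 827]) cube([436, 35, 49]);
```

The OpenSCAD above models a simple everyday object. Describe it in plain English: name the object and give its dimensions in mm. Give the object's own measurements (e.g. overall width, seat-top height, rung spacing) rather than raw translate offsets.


A rectangular picture frame lying in the x–z plane (depth along y). The opening is 436 mm wide (x) by 778 mm tall (z), surrounded by a border 49 mm wide on all four sides. The frame is 35 mm deep and is made of two full-height vertical stiles with two horizontal rails fitted between them.


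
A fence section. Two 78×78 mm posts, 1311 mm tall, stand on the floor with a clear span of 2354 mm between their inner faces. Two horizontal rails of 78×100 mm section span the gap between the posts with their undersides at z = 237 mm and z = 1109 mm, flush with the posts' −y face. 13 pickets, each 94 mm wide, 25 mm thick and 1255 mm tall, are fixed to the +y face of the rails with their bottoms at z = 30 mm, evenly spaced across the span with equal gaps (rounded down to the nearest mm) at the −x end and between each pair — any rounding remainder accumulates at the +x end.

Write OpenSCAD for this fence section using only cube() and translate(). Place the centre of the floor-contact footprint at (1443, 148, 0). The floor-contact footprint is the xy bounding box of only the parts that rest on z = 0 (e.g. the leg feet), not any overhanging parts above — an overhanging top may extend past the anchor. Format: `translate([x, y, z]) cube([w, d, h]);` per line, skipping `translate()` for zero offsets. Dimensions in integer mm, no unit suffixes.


translate([188, 109, 0]) cube([78, 78, 1311]);
translate([2620, 109, 0]) cube([78, 78, 1311]);
translate([266, 109, 237]) cube([2354, 78, 100]);
translate([266, 109, 1109]) cube([2354, 78, 100]);
translate([346, 187, 30]) cube([94, 25, 1255]);
translate([520, 187, 30]) cube([94, 25, 1255]);
translate([694, 187, 30]) cube([94, 25, 1255]);
translate([868, 187, 30]) cube([94, 25, 1255]);
translate([1042, 187, 30]) cube([94, 25, 1255]);
translate([1216, 187, 30]) cube([94, 25, 1255]);
translate([1390, 187, 30]) cube([94, 25, 1255]);
translate([1564, 187, 30]) cube([94, 25, 1255]);
translate([1738, 187, 30]) cube([94, 25, 1255]);
translate([1912, 187, 30]) cube([94, 25, 1255]);
translate([2086, 187, 30]) cube([94, 25, 1255]);
translate([2260, 187, 30]) cube([94, 25, 1255]);
translate([2434, 187, 30]) cube([94, 25, 1255]);


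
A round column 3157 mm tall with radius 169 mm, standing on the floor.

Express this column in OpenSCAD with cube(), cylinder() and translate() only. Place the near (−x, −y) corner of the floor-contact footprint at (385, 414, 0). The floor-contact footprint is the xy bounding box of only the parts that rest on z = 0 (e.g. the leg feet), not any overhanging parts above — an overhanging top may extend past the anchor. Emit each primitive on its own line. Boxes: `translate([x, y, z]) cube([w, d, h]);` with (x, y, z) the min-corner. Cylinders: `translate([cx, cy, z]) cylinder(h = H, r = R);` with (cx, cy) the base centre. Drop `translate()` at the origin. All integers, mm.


translate([554, 583, 0]) cylinder(h = 3157, r = 169);


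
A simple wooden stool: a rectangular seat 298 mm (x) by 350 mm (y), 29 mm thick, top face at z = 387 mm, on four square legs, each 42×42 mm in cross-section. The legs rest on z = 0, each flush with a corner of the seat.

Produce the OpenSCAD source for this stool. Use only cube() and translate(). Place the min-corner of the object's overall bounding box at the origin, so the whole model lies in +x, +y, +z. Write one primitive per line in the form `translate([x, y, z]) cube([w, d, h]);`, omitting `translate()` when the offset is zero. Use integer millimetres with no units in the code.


translate([0, 0, 358]) cube([298, 350, 29]);
cube([42, 42, 358]);
translate([256, 0, 0]) cube([42, 42, 358]);
translate([0, 308, 0]) cube([42, 42, 358]);
translate([256, 308, 0]) cube([42, 42, 358]);


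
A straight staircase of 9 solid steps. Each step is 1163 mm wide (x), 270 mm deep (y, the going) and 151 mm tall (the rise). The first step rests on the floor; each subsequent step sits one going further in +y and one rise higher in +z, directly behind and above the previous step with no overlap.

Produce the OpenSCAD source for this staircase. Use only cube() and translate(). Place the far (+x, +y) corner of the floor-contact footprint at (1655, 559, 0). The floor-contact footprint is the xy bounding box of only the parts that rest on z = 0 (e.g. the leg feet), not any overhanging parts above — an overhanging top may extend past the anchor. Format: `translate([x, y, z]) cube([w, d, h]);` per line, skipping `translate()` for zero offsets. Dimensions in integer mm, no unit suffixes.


translate([492, 289, 0]) cube([1163, 270, 151]);
translate([492, 559, 151]) cube([1163, 270, 151]);
translate([492, 829, 302]) cube([1163, 270, 151]);
translate([492, 1099, 453]) cube([1163, 270, 151]);
translate([492, 1369, 604]) cube([1163, 270, 151]);
translate([492, 1639, 755]) cube([1163, 270, 151]);
translate([492, 1909, 906]) cube([1163, 270, 151]);
translate([492, 2179, 1057]) cube([1163, 270, 151]);
translate([492, 2449, 1208]) cube([1163, 270, 151]);


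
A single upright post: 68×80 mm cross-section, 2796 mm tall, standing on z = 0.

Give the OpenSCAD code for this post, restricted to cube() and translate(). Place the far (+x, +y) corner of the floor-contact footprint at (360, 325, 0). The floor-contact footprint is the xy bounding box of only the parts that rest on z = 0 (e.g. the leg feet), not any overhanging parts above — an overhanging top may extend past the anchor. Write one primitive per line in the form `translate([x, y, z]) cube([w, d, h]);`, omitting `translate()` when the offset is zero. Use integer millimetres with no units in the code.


translate([292, 245, 0]) cube([68, 80, 2796]);


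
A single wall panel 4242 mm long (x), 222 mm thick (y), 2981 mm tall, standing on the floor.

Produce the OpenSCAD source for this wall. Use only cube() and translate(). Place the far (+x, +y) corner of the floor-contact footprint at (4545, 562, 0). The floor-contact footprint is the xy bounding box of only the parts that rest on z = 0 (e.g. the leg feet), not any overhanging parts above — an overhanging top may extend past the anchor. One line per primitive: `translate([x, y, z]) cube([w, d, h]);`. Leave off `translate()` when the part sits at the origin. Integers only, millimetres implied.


translate([303, 340, 0]) cube([4242, 222, 2981]);


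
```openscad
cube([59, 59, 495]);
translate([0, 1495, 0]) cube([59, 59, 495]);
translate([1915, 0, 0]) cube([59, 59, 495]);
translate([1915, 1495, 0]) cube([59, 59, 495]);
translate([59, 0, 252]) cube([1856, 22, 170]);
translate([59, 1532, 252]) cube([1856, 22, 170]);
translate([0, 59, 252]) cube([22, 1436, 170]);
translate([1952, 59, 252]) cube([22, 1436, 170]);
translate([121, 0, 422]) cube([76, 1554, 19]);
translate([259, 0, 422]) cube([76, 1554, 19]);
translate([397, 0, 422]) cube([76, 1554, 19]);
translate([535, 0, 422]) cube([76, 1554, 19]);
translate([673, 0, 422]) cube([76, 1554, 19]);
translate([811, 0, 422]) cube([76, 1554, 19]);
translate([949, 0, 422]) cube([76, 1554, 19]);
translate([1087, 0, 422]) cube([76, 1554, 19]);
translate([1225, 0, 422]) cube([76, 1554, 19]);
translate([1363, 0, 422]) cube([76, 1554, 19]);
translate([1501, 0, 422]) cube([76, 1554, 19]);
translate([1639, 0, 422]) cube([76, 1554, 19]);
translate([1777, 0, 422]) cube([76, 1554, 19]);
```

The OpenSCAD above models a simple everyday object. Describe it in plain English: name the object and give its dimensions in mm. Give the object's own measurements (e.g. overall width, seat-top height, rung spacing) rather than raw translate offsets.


A bed frame 1974 mm long (x) by 1554 mm wide (y). Four 59×59 mm corner posts, 495 mm tall, at the corners of the footprint. Four rails of 22 mm thickness and 170 mm height run between adjacent posts with their undersides at z = 252 mm, their outer faces flush with the outside of the frame (the two x-running rails run between the posts' inner faces; the two y-running rails run between the posts' inner faces). 13 slats, each 76 mm wide (x) and 19 mm thick, lie across the top of the two x-running rails, running the full 1554 mm width of the frame in y; along x they sit between the end posts with a 62 mm gap after the −x posts and between neighbouring slats and before the +x posts.


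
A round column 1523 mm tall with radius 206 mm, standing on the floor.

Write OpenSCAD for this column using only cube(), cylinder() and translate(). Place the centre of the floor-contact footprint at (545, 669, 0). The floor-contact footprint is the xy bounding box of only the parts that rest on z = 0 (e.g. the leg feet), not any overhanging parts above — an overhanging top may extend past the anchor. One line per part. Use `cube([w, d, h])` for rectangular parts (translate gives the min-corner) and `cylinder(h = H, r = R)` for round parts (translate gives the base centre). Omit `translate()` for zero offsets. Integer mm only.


translate([545, 669, 0]) cylinder(h = 1523, r = 206);


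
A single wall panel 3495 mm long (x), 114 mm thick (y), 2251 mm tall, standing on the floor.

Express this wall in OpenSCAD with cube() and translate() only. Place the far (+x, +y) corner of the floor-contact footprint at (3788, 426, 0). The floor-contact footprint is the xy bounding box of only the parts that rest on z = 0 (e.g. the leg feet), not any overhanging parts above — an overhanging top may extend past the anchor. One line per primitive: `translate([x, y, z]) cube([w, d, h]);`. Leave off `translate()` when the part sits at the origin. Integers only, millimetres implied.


translate([293, 312, 0]) cube([3495, 114, 2251]);


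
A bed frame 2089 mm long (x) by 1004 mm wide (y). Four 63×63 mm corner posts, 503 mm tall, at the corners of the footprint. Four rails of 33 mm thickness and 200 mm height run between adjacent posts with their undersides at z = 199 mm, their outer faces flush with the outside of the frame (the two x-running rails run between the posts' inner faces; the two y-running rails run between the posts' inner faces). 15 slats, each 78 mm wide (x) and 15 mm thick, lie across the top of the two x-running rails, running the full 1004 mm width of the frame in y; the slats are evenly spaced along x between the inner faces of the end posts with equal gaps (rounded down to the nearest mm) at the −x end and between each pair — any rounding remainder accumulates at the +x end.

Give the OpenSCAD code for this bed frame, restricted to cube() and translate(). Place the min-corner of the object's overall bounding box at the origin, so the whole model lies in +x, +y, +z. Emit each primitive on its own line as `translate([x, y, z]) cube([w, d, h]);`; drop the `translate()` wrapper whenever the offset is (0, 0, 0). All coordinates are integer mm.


cube([63, 63, 503]);
translate([0, 941, 0]) cube([63, 63, 503]);
translate([2026, 0, 0]) cube([63, 63, 503]);
translate([2026, 941, 0]) cube([63, 63, 503]);
translate([63, 0, 199]) cube([1963, 33, 200]);
translate([63, 971, 199]) cube([1963, 33, 200]);
translate([0, 63, 199]) cube([33, 878, 200]);
translate([2056, 63, 199]) cube([33, 878, 200]);
translate([112, 0, 399]) cube([78, 1004, 15]);
translate([239, 0, 399]) cube([78, 1004, 15]);
translate([366, 0, 399]) cube([78, 1004, 15]);
translate([493, 0, 399]) cube([78, 1004, 15]);
translate([620, 0, 399]) cube([78, 1004, 15]);
translate([747, 0, 399]) cube([78, 1004, 15]);
translate([874, 0, 399]) cube([78, 1004, 15]);
translate([1001, 0, 399]) cube([78, 1004, 15]);
translate([1128, 0, 399]) cube([78, 1004, 15]);
translate([1255, 0, 399]) cube([78, 1004, 15]);
translate([1382, 0, 399]) cube([78, 1004, 15]);
translate([1509, 0, 399]) cube([78, 1004, 15]);
translate([1636, 0, 399]) cube([78, 1004, 15]);
translate([1763, 0, 399]) cube([78, 1004, 15]);
translate([1890, 0, 399]) cube([78, 1004, 15]);


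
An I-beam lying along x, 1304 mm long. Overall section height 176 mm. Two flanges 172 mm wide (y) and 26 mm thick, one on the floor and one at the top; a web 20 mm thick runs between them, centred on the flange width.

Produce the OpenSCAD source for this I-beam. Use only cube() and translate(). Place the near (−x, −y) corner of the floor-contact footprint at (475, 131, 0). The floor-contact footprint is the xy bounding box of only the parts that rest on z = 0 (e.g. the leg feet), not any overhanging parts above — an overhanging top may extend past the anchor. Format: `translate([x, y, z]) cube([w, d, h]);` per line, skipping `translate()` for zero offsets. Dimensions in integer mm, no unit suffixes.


translate([475, 131, 0]) cube([1304, 172, 26]);
translate([475, 207, 26]) cube([1304, 20, 124]);
translate([475, 131, 150]) cube([1304, 172, 26]);


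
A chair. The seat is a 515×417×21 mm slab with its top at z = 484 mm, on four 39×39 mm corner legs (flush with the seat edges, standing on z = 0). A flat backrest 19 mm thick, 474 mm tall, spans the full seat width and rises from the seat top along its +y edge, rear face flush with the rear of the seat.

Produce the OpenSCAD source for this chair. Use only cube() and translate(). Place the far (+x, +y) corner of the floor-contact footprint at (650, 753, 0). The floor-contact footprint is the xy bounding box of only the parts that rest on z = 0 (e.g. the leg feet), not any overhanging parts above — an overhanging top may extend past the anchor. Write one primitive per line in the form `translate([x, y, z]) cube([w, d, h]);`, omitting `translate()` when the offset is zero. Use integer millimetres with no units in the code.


// leg_h = 484 - 21 = 463
translate([135, 336, 463]) cube([515, 417, 21]);
translate([135, 336, 0]) cube([39, 39, 463]);
translate([611, 336, 0]) cube([39, 39, 463]);
translate([135, 714, 0]) cube([39, 39, 463]);
translate([611, 714, 0]) cube([39, 39, 463]);
translate([135, 734, 484]) cube([515, 19, 474]);


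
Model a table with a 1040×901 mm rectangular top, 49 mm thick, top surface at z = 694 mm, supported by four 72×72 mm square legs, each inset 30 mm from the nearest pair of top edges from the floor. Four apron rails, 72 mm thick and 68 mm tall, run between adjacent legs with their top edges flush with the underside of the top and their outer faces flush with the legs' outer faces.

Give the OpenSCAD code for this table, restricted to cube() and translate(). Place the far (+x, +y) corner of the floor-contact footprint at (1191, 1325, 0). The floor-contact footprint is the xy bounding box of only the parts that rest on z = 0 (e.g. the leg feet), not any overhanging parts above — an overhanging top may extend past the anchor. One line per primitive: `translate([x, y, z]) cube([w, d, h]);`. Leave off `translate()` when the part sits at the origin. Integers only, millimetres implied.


translate([181, 454, 645]) cube([1040, 901, 49]);
translate([211, 484, 0]) cube([72, 72, 645]);
translate([1119, 484, 0]) cube([72, 72, 645]);
translate([211, 1253, 0]) cube([72, 72, 645]);
translate([1119, 1253, 0]) cube([72, 72, 645]);
translate([283, 484, 577]) cube([836, 72, 68]);
translate([283, 1253, 577]) cube([836, 72, 68]);
translate([211, 556, 577]) cube([72, 697, 68]);
translate([1119, 556, 577]) cube([72, 697, 68]);


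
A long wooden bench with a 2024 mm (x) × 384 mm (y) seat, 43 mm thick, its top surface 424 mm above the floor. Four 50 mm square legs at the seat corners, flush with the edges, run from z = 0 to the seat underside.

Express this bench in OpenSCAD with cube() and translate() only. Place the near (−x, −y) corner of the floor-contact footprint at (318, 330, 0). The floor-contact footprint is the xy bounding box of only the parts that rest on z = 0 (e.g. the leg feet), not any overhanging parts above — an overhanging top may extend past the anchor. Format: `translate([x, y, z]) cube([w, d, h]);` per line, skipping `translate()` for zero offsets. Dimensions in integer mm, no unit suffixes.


translate([318, 330, 381]) cube([2024, 384, 43]);
translate([318, 330, 0]) cube([50, 50, 381]);
translate([318, 664, 0]) cube([50, 50, 381]);
translate([2292, 330, 0]) cube([50, 50, 381]);
translate([2292, 664, 0]) cube([50, 50, 381]);


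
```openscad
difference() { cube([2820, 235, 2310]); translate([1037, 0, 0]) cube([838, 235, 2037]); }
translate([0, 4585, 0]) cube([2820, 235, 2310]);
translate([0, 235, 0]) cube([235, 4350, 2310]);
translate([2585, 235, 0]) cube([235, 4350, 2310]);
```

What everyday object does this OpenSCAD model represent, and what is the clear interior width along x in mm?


A single room. The interior width is 2350 mm.

Four walls enclosing a rectangle with a door in the front wall — a room. Outside width 2820 minus two 235 mm walls gives 2350 mm.


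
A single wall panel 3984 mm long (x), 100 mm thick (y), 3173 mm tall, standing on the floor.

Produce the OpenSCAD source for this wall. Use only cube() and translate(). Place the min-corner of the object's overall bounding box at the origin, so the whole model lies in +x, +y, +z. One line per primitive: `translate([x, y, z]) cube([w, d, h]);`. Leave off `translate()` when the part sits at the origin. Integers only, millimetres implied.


cube([3984, 100, 3173]);


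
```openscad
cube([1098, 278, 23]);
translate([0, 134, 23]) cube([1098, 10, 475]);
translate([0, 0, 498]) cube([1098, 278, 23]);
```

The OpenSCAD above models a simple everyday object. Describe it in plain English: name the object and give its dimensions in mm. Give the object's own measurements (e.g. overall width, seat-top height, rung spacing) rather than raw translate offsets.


An I-beam lying along x, 1098 mm long. Overall section height 521 mm. Two flanges 278 mm wide (y) and 23 mm thick, one on the floor and one at the top; a web 10 mm thick runs between them, centred on the flange width.


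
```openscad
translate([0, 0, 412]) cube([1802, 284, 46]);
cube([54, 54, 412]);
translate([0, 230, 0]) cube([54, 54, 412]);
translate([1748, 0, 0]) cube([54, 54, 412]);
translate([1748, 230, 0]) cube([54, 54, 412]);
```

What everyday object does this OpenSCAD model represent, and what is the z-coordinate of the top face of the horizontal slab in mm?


A bench. The seat-top height is 458 mm.

A long slab on four corner posts — a bench. The slab sits at z = 412 with thickness 46, so the top is 412 + 46 = 458 mm.


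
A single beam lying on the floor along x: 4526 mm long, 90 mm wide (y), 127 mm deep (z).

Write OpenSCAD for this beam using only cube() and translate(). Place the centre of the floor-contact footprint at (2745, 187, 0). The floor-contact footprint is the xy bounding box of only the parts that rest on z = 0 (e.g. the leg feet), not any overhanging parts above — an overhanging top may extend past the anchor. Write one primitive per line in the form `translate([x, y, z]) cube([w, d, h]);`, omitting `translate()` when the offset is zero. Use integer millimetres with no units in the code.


translate([482, 142, 0]) cube([4526, 90, 127]);


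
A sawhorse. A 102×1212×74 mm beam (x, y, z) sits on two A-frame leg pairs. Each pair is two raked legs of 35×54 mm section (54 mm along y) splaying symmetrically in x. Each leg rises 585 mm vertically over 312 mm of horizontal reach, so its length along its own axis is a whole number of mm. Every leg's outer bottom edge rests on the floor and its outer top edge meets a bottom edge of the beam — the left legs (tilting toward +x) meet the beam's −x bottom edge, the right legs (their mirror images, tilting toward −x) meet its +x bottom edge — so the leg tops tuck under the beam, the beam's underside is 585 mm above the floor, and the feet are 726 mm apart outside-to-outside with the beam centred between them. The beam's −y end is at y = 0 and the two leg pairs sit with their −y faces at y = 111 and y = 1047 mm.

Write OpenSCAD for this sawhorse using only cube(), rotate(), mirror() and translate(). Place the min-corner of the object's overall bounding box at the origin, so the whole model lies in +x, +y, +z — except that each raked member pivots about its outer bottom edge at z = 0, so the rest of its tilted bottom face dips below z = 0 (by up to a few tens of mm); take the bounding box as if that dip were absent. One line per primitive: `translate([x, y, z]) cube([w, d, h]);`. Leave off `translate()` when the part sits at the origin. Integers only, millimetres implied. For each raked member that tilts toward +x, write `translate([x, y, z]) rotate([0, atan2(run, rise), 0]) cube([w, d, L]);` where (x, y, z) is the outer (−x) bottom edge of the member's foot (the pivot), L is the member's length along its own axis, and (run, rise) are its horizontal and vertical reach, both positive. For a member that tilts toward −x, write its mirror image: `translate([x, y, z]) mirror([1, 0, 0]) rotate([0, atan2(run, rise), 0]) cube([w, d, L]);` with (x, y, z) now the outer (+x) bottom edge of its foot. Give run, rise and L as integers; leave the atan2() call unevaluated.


// leg length = √(312² + 585²) = 663
// right-leg outer foot x = 2·312 + 102 = 726
// beam min-corner = (312, 0, 585)
translate([312, 0, 585]) cube([102, 1212, 74]);
translate([0, 111, 0]) rotate([0, atan2(312, 585), 0]) cube([35, 54, 663]);
translate([726, 111, 0]) mirror([1, 0, 0]) rotate([0, atan2(312, 585), 0]) cube([35, 54, 663]);
translate([0, 1047, 0]) rotate([0, atan2(312, 585), 0]) cube([35, 54, 663]);
translate([726, 1047, 0]) mirror([1, 0, 0]) rotate([0, atan2(312, 585), 0]) cube([35, 54, 663]);


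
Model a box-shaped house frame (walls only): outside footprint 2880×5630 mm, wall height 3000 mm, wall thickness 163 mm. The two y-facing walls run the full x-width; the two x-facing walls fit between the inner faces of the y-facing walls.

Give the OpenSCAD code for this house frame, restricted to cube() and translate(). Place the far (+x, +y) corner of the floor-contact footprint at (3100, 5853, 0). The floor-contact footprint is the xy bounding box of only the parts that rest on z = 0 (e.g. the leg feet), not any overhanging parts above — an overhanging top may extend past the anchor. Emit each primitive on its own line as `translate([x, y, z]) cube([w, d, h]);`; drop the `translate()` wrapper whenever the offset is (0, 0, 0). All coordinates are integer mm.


translate([220, 223, 0]) cube([2880, 163, 3000]);
translate([220, 5690, 0]) cube([2880, 163, 3000]);
translate([220, 386, 0]) cube([163, 5304, 3000]);
translate([2937, 386, 0]) cube([163, 5304, 3000]);


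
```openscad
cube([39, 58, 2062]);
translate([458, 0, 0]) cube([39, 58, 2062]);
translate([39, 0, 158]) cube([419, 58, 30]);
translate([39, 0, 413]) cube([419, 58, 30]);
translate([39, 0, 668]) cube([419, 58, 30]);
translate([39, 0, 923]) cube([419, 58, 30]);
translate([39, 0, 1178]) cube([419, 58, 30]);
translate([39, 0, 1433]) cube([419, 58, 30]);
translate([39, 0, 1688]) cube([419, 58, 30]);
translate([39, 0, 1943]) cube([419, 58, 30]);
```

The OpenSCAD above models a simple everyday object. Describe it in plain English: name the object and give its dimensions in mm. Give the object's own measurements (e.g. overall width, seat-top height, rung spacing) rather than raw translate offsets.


A straight ladder. Two 39×58 mm vertical rails, 2062 mm tall, stand 497 mm apart (outside-to-outside) with their front faces coplanar on the −y side. 8 rungs, each 58 mm deep and 30 mm tall, span between the inner faces of the rails, front faces flush with the rails. The lowest rung's underside is at z = 158 mm and rungs are spaced 255 mm apart (underside to underside).


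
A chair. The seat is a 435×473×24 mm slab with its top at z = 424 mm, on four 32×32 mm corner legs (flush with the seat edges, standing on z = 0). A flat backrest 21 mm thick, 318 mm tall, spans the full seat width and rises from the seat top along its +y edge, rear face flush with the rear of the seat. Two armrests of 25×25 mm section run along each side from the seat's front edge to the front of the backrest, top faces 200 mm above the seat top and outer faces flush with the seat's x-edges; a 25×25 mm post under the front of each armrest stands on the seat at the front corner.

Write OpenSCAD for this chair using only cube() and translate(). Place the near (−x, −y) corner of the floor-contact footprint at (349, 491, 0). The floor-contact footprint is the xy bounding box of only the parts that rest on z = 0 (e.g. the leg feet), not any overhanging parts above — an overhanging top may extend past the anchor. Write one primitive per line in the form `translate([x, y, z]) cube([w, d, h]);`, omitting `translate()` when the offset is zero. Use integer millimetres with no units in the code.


translate([349, 491, 400]) cube([435, 473, 24]);
translate([349, 491, 0]) cube([32, 32, 400]);
translate([752, 491, 0]) cube([32, 32, 400]);
translate([349, 932, 0]) cube([32, 32, 400]);
translate([752, 932, 0]) cube([32, 32, 400]);
translate([349, 943, 424]) cube([435, 21, 318]);
translate([349, 491, 599]) cube([25, 452, 25]);
translate([759, 491, 599]) cube([25, 452, 25]);
translate([349, 491, 424]) cube([25, 25, 175]);
translate([759, 491, 424]) cube([25, 25, 175]);


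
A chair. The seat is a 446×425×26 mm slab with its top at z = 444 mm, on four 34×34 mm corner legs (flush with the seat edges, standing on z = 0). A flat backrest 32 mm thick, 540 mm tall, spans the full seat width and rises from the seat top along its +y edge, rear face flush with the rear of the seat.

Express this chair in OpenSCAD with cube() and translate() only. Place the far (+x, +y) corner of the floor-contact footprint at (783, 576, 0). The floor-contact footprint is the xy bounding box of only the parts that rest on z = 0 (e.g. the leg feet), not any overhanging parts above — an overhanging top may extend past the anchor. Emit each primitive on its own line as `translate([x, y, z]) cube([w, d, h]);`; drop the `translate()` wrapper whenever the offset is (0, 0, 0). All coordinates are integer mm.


translate([337, 151, 418]) cube([446, 425, 26]);
translate([337, 151, 0]) cube([34, 34, 418]);
translate([749, 151, 0]) cube([34, 34, 418]);
translate([337, 542, 0]) cube([34, 34, 418]);
translate([749, 542, 0]) cube([34, 34, 418]);
translate([337, 544, 444]) cube([446, 32, 540]);


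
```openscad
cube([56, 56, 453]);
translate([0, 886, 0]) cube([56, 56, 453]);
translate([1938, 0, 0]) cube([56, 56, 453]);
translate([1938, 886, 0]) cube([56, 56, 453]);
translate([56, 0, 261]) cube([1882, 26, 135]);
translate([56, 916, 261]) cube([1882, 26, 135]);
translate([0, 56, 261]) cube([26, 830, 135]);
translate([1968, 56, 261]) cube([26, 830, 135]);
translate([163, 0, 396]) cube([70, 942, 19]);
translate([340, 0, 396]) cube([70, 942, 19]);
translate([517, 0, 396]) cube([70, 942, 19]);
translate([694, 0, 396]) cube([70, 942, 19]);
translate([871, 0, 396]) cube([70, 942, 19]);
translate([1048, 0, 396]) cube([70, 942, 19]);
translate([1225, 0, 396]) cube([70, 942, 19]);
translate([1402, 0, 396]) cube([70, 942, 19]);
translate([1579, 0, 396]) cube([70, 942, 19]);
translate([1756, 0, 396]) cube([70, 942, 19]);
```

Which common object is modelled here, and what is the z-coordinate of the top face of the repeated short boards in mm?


A bed frame. The slat-top height is 415 mm.

Four posts, four rails, and a row of slats — a bed frame. Slats sit on the rails at z = 261 + 135 = 396; with slat thickness 19, the top is 415 mm.


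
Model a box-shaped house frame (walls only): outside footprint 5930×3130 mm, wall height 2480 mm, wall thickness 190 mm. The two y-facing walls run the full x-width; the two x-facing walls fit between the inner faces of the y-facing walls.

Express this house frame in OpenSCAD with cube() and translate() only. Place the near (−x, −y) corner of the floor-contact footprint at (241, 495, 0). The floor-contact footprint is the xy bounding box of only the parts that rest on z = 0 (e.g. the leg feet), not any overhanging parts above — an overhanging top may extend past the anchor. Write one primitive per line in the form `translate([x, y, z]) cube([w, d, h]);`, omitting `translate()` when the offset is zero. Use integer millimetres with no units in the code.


translate([241, 495, 0]) cube([5930, 190, 2480]);
translate([241, 3435, 0]) cube([5930, 190, 2480]);
translate([241, 685, 0]) cube([190, 2750, 2480]);
translate([5981, 685, 0]) cube([190, 2750, 2480]);


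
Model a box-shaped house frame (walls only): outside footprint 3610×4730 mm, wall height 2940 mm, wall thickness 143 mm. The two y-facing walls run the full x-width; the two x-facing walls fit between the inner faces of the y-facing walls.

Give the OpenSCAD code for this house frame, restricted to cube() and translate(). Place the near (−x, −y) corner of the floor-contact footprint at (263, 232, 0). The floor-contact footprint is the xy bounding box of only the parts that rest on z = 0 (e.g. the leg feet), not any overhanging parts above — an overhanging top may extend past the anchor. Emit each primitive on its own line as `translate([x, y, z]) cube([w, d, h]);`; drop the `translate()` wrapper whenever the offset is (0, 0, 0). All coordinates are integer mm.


translate([263, 232, 0]) cube([3610, 143, 2940]);
translate([263, 4819, 0]) cube([3610, 143, 2940]);
translate([263, 375, 0]) cube([143, 4444, 2940]);
translate([3730, 375, 0]) cube([143, 4444, 2940]);


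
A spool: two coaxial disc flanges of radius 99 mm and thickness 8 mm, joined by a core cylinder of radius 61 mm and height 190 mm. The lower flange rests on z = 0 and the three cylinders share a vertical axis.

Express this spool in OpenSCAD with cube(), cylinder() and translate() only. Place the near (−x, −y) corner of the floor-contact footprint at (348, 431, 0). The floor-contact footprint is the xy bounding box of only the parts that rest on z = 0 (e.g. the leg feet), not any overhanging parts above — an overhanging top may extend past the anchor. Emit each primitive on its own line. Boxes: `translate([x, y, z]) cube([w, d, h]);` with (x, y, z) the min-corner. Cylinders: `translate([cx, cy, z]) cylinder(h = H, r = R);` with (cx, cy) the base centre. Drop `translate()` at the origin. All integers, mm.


translate([447, 530, 0]) cylinder(h = 8, r = 99);
translate([447, 530, 8]) cylinder(h = 190, r = 61);
translate([447, 530, 198]) cylinder(h = 8, r = 99);


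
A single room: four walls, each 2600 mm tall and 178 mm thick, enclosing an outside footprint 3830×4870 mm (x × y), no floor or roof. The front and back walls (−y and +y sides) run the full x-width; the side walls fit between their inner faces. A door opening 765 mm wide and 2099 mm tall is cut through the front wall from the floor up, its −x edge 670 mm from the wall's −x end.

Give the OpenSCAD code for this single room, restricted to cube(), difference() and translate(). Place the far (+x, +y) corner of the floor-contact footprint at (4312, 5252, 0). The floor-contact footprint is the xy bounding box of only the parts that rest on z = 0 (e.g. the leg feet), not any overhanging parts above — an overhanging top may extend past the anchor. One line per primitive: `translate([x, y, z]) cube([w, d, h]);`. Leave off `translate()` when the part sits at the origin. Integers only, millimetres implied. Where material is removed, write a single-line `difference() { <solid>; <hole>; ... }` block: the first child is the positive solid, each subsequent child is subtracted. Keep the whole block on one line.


difference() { translate([482, 382, 0]) cube([3830, 178, 2600]); translate([1152, 382, 0]) cube([765, 178, 2099]); }
translate([482, 5074, 0]) cube([3830, 178, 2600]);
translate([482, 560, 0]) cube([178, 4514, 2600]);
translate([4134, 560, 0]) cube([178, 4514, 2600]);


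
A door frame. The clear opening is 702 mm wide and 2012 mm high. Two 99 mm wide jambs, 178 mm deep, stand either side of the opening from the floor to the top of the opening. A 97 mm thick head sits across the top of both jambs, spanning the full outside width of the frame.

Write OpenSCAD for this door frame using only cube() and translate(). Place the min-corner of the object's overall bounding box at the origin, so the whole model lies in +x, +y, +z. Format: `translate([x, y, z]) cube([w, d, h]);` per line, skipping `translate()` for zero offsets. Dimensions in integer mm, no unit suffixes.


cube([99, 178, 2012]);
translate([801, 0, 0]) cube([99, 178, 2012]);
translate([0, 0, 2012]) cube([900, 178, 97]);


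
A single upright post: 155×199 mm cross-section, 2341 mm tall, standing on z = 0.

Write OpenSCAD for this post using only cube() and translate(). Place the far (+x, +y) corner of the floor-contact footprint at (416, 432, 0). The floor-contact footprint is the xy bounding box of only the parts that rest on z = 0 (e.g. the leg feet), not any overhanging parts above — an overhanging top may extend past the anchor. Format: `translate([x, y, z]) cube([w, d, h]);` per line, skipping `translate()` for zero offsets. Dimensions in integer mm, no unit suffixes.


translate([261, 233, 0]) cube([155, 199, 2341]);


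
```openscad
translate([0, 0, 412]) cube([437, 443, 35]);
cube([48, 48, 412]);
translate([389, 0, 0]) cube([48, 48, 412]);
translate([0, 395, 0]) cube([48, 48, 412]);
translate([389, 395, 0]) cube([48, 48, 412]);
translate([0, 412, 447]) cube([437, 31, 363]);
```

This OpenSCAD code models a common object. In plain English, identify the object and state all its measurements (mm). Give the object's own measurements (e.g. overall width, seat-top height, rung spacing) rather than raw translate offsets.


A chair. The seat is a 437×443×35 mm slab with its top at z = 447 mm, on four 48×48 mm corner legs (flush with the seat edges, standing on z = 0). A flat backrest 31 mm thick, 363 mm tall, spans the full seat width and rises from the seat top along its +y edge, rear face flush with the rear of the seat.


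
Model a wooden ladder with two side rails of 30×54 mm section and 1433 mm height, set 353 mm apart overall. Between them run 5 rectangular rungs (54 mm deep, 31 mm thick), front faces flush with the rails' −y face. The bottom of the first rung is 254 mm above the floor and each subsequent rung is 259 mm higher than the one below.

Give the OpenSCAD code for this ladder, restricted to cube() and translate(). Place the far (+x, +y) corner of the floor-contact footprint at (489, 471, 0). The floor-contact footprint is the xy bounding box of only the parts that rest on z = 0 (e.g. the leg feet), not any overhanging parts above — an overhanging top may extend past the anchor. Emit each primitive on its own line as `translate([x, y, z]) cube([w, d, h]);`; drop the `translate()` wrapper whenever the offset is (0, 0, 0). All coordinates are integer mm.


translate([136, 417, 0]) cube([30, 54, 1433]);
translate([459, 417, 0]) cube([30, 54, 1433]);
translate([166, 417, 254]) cube([293, 54, 31]);
translate([166, 417, 513]) cube([293, 54, 31]);
translate([166, 417, 772]) cube([293, 54, 31]);
translate([166, 417, 1031]) cube([293, 54, 31]);
translate([166, 417, 1290]) cube([293, 54, 31]);


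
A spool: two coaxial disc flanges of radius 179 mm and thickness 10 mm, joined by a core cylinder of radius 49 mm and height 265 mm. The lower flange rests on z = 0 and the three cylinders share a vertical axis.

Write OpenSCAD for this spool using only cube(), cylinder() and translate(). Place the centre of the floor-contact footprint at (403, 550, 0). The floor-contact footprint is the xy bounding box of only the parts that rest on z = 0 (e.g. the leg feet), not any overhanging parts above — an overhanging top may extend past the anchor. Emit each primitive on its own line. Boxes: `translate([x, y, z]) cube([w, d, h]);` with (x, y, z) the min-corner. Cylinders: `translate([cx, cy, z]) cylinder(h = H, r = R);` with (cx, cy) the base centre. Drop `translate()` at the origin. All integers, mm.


translate([403, 550, 0]) cylinder(h = 10, r = 179);
translate([403, 550, 10]) cylinder(h = 265, r = 49);
translate([403, 550, 275]) cylinder(h = 10, r = 179);


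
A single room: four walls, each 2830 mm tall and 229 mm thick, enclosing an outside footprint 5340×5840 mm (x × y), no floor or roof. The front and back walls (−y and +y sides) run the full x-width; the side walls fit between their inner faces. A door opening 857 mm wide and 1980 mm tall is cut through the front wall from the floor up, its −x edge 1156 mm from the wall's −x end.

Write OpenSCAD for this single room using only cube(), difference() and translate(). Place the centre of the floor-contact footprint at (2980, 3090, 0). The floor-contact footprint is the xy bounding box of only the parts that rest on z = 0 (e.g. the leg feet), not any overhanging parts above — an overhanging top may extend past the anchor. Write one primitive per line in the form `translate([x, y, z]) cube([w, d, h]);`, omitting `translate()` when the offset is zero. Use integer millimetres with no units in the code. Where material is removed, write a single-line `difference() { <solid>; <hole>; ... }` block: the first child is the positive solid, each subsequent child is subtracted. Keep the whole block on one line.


difference() { translate([310, 170, 0]) cube([5340, 229, 2830]); translate([1466, 170, 0]) cube([857, 229, 1980]); }
translate([310, 5781, 0]) cube([5340, 229, 2830]);
translate([310, 399, 0]) cube([229, 5382, 2830]);
translate([5421, 399, 0]) cube([229, 5382, 2830]);


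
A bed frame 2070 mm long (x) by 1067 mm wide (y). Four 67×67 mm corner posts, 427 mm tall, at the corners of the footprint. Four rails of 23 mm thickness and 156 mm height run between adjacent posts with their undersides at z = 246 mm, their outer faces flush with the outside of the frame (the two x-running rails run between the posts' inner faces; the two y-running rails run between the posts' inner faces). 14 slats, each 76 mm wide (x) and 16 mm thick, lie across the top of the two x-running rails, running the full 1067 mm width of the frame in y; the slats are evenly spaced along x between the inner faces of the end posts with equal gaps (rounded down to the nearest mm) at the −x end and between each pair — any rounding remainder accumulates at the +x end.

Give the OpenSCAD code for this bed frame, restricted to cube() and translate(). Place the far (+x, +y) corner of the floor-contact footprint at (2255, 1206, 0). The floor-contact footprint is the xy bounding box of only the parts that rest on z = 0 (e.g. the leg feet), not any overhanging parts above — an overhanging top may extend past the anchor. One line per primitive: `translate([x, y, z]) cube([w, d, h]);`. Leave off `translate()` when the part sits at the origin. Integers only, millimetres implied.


translate([185, 139, 0]) cube([67, 67, 427]);
translate([185, 1139, 0]) cube([67, 67, 427]);
translate([2188, 139, 0]) cube([67, 67, 427]);
translate([2188, 1139, 0]) cube([67, 67, 427]);
translate([252, 139, 246]) cube([1936, 23, 156]);
translate([252, 1183, 246]) cube([1936, 23, 156]);
translate([185, 206, 246]) cube([23, 933, 156]);
translate([2232, 206, 246]) cube([23, 933, 156]);
translate([310, 139, 402]) cube([76, 1067, 16]);
translate([444, 139, 402]) cube([76, 1067, 16]);
translate([578, 139, 402]) cube([76, 1067, 16]);
translate([712, 139, 402]) cube([76, 1067, 16]);
translate([846, 139, 402]) cube([76, 1067, 16]);
translate([980, 139, 402]) cube([76, 1067, 16]);
translate([1114, 139, 402]) cube([76, 1067, 16]);
translate([1248, 139, 402]) cube([76, 1067, 16]);
translate([1382, 139, 402]) cube([76, 1067, 16]);
translate([1516, 139, 402]) cube([76, 1067, 16]);
translate([1650, 139, 402]) cube([76, 1067, 16]);
translate([1784, 139, 402]) cube([76, 1067, 16]);
translate([1918, 139, 402]) cube([76, 1067, 16]);
translate([2052, 139, 402]) cube([76, 1067, 16]);
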